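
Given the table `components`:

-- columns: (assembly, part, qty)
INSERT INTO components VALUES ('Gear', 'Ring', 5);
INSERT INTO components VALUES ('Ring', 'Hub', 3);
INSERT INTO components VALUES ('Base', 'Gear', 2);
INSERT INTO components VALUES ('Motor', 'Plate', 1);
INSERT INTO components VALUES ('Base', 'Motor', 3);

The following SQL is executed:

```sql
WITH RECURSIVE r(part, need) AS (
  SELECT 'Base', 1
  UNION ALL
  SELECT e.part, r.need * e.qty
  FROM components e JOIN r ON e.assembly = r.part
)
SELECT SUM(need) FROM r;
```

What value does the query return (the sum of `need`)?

Base: (Base, need=1).
Iteration 1: components of {Base} -> Gear = 1*2 = 2, Motor = 1*3 = 3.
Iteration 2: components of {Gear,Motor} -> Plate = 3*1 = 3, Ring = 2*5 = 10.
Iteration 3: components of {Plate,Ring} -> Hub = 10*3 = 30.
Iteration 4: no further components; recursion stops.
SUM(need) = 1 + 3 + 2 + 3 + 10 + 30 = 49.

49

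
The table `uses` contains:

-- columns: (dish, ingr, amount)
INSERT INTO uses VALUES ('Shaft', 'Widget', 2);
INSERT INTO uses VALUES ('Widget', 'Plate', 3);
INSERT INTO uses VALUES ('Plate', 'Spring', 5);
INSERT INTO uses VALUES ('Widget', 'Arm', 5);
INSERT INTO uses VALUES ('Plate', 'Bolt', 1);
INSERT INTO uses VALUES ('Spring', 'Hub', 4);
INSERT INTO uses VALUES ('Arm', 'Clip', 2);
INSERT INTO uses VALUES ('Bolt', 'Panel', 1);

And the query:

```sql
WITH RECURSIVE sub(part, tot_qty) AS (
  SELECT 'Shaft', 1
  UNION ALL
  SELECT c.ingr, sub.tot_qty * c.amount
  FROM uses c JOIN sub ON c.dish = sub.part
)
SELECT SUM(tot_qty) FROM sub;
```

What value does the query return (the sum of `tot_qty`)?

Base: (Shaft, tot_qty=1).
Iteration 1: components of {Shaft} -> Widget = 1*2 = 2.
Iteration 2: components of {Widget} -> Arm = 2*5 = 10, Plate = 2*3 = 6.
Iteration 3: components of {Arm,Plate} -> Bolt = 6*1 = 6, Clip = 10*2 = 20, Spring = 6*5 = 30.
Iteration 4: components of {Bolt,Clip,Spring} -> Hub = 30*4 = 120, Panel = 6*1 = 6.
Iteration 5: no further components; recursion stops.
SUM(tot_qty) = 1 + 2 + 6 + 10 + 30 + 6 + 20 + 120 + 6 = 201.

201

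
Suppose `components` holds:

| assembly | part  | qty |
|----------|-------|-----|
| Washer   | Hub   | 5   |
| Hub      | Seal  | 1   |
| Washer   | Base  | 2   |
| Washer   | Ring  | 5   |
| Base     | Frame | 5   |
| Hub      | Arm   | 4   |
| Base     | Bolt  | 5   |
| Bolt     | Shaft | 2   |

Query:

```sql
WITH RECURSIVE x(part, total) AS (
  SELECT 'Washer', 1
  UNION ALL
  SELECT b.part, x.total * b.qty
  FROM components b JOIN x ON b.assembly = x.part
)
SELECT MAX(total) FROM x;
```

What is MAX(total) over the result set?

20

Base: (Washer, total=1).
Iteration 1: components of {Washer} -> Base = 1*2 = 2, Hub = 1*5 = 5, Ring = 1*5 = 5.
Iteration 2: components of {Base,Hub,Ring} -> Arm = 5*4 = 20, Bolt = 2*5 = 10, Frame = 2*5 = 10, Seal = 5*1 = 5.
Iteration 3: components of {Arm,Bolt,Frame,Seal} -> Shaft = 10*2 = 20.
Iteration 4: no further components; recursion stops.
total values: 1, 5, 2, 5, 5, 20, 10, 10, 20; the maximum is 20.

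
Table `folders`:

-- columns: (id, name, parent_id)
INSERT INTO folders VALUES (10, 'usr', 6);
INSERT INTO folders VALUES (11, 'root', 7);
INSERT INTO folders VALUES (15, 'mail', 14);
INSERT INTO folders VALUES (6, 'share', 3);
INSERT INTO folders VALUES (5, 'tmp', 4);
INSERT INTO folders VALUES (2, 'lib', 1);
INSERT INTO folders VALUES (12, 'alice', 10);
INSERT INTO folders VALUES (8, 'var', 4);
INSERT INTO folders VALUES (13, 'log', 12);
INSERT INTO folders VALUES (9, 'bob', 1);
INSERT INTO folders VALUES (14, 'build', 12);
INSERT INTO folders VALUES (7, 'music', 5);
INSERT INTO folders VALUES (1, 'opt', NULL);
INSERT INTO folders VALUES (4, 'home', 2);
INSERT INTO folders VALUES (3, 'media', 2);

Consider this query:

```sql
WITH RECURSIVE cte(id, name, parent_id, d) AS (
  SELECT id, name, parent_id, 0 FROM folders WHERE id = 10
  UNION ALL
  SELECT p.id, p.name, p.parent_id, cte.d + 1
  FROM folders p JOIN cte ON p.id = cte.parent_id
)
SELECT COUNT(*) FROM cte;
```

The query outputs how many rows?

5

Base: id=10 (usr), parent_id=6, d 0.
Iteration 1: join on id=6 -> share (id 6, parent_id=3, d 1).
Iteration 2: join on id=3 -> media (id 3, parent_id=2, d 2).
Iteration 3: join on id=2 -> lib (id 2, parent_id=1, d 3).
Iteration 4: join on id=1 -> opt (id 1, parent_id=NULL, d 4).
Iteration 5: parent_id is NULL; no match; recursion stops.
Total rows emitted: 5.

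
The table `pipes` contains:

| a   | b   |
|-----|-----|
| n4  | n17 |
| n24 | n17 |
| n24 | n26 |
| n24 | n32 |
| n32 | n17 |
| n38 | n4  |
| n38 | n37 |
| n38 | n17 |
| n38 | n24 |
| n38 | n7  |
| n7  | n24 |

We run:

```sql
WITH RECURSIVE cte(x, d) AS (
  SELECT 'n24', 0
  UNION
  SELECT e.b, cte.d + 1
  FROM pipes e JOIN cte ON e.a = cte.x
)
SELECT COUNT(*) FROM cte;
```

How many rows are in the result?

Base: (n24, d=0).
Iteration 1: edges from {n24} -> (n17, d=1), (n26, d=1), (n32, d=1).
Iteration 2: edges from {n17,n26,n32} -> (n17, d=2).
Iteration 3: no outgoing edges from {n17}; recursion stops.
Total rows emitted: 5.

5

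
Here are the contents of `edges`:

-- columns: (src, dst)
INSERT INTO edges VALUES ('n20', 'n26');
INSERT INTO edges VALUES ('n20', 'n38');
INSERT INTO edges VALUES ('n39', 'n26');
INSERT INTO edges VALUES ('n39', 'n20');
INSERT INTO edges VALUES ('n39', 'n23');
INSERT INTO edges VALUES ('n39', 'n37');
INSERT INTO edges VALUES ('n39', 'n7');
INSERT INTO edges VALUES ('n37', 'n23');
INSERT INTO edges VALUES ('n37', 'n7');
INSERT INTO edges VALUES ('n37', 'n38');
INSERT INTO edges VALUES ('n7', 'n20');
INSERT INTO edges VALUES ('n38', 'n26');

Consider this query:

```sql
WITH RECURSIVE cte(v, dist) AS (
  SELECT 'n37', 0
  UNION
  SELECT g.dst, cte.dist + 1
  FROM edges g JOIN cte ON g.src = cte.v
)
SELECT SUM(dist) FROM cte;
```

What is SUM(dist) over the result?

Base: (n37, dist=0).
Iteration 1: edges from {n37} -> (n23, dist=1), (n38, dist=1), (n7, dist=1).
Iteration 2: edges from {n23,n38,n7} -> (n20, dist=2), (n26, dist=2).
Iteration 3: edges from {n20,n26} -> (n26, dist=3), (n38, dist=3).
Iteration 4: edges from {n26,n38} -> (n26, dist=4).
Iteration 5: no outgoing edges from {n26}; recursion stops.
SUM(dist) = 0 + 1 + 1 + 1 + 2 + 2 + 3 + 3 + 4 = 17.

17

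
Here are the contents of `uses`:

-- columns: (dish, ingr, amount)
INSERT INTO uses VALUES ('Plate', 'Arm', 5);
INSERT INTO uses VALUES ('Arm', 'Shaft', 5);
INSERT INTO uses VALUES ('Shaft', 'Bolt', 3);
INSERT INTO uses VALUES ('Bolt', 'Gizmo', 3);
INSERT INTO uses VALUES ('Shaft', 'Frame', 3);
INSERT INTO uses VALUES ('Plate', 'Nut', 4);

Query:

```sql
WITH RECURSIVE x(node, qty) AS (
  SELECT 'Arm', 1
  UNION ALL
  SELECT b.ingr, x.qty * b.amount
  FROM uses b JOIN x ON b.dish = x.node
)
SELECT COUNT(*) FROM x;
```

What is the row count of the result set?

5

Base: (Arm, qty=1).
Iteration 1: components of {Arm} -> Shaft = 1*5 = 5.
Iteration 2: components of {Shaft} -> Bolt = 5*3 = 15, Frame = 5*3 = 15.
Iteration 3: components of {Bolt,Frame} -> Gizmo = 15*3 = 45.
Iteration 4: no further components; recursion stops.
Total rows emitted: 5.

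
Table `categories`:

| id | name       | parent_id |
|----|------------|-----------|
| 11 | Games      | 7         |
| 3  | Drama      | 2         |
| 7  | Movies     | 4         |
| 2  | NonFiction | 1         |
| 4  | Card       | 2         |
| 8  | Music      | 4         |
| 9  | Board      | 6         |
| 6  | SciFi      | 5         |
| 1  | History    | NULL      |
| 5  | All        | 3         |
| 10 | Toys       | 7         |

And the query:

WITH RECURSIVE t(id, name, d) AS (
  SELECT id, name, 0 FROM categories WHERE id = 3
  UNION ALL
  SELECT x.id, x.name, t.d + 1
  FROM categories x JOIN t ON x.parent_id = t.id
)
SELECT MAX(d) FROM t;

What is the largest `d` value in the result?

3

Base: id=3 (Drama) at d 0.
Iteration 1: rows with parent_id in {3} -> All (id 5, d 1).
Iteration 2: rows with parent_id in {5} -> SciFi (id 6, d 2).
Iteration 3: rows with parent_id in {6} -> Board (id 9, d 3).
Iteration 4: no rows with parent_id in {9}; recursion stops.
d values: 0, 1, 2, 3; the maximum is 3.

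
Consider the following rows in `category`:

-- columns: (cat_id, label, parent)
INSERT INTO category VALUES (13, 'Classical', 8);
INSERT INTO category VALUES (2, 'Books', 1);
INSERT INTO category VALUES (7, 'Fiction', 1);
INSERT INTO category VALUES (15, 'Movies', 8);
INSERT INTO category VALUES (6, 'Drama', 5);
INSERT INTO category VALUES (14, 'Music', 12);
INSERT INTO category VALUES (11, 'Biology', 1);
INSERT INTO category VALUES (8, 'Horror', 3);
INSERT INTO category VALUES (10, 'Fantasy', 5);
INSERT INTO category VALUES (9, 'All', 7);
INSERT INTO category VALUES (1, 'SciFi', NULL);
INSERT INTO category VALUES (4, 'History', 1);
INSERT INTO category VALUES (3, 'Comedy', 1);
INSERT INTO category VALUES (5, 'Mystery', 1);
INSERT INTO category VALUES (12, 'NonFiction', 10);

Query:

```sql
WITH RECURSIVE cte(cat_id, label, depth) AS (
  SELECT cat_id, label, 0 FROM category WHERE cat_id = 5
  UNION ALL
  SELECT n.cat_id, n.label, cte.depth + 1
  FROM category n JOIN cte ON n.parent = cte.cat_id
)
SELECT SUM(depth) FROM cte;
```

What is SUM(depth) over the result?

7

Base: cat_id=5 (Mystery) at depth 0.
Iteration 1: rows with parent in {5} -> Drama (id 6, depth 1), Fantasy (id 10, depth 1).
Iteration 2: rows with parent in {6,10} -> NonFiction (id 12, depth 2).
Iteration 3: rows with parent in {12} -> Music (id 14, depth 3).
Iteration 4: no rows with parent in {14}; recursion stops.
SUM(depth) = 0 + 1 + 1 + 2 + 3 = 7.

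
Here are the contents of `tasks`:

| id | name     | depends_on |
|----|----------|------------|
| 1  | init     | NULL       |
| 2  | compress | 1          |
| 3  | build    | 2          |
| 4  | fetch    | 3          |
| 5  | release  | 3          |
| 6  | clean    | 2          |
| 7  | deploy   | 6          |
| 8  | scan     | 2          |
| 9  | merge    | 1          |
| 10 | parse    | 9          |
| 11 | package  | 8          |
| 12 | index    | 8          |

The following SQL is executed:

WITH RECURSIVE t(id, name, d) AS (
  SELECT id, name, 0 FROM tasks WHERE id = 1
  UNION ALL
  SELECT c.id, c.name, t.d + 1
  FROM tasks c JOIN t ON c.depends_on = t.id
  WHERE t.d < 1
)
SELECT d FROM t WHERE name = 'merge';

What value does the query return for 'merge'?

1

Base: id=1 (init) at d 0.
Iteration 1: rows with depends_on in {1} -> compress (id 2, d 1), merge (id 9, d 1).
Iteration 2: d < 1 fails for all current rows; recursion stops.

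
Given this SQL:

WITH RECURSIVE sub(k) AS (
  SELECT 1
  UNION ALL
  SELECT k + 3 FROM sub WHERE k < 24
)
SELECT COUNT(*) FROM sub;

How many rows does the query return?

9

Base: k=1.
Iteration 1: 1 < 24 holds -> k = 1 + 3 = 4.
Iteration 2: 4 < 24 holds -> k = 4 + 3 = 7.
Iteration 3: 7 < 24 holds -> k = 7 + 3 = 10.
Iteration 4: 10 < 24 holds -> k = 10 + 3 = 13.
Iteration 5: 13 < 24 holds -> k = 13 + 3 = 16.
Iteration 6: 16 < 24 holds -> k = 16 + 3 = 19.
Iteration 7: 19 < 24 holds -> k = 19 + 3 = 22.
Iteration 8: 22 < 24 holds -> k = 22 + 3 = 25.
Iteration 9: 25 < 24 fails; recursion stops.
Total rows emitted: 9.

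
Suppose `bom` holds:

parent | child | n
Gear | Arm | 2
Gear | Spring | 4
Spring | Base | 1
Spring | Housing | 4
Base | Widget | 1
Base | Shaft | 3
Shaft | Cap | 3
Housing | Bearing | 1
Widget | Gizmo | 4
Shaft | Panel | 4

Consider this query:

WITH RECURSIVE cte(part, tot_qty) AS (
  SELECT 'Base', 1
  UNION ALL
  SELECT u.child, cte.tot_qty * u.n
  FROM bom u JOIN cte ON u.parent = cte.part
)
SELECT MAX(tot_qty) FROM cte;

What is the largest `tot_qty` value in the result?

Base: (Base, tot_qty=1).
Iteration 1: components of {Base} -> Shaft = 1*3 = 3, Widget = 1*1 = 1.
Iteration 2: components of {Shaft,Widget} -> Cap = 3*3 = 9, Gizmo = 1*4 = 4, Panel = 3*4 = 12.
Iteration 3: no further components; recursion stops.
tot_qty values: 1, 1, 3, 4, 9, 12; the maximum is 12.

12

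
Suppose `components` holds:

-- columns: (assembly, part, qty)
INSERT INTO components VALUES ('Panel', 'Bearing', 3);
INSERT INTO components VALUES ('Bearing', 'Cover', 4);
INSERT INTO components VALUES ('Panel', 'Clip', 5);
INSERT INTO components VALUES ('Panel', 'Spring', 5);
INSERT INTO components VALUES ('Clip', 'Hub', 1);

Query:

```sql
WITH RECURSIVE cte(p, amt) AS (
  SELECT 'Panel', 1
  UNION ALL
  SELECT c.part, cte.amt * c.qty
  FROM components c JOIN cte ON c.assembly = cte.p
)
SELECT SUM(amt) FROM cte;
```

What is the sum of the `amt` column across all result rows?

Base: (Panel, amt=1).
Iteration 1: components of {Panel} -> Bearing = 1*3 = 3, Clip = 1*5 = 5, Spring = 1*5 = 5.
Iteration 2: components of {Bearing,Clip,Spring} -> Cover = 3*4 = 12, Hub = 5*1 = 5.
Iteration 3: no further components; recursion stops.
SUM(amt) = 1 + 3 + 5 + 5 + 12 + 5 = 31.

31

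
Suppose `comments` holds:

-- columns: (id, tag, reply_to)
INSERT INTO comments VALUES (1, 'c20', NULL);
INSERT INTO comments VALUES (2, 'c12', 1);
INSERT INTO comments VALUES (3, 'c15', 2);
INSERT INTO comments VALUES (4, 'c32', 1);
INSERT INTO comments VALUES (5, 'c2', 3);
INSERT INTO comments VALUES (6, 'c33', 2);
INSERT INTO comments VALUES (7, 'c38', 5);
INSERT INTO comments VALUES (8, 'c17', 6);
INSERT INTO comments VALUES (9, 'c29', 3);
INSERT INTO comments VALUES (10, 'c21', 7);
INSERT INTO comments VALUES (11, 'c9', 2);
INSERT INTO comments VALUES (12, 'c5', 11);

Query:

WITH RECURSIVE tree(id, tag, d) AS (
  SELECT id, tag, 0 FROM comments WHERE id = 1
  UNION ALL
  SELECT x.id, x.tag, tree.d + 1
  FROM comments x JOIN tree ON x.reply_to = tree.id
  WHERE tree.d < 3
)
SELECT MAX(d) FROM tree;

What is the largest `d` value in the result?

Base: id=1 (c20) at d 0.
Iteration 1: rows with reply_to in {1} -> c12 (id 2, d 1), c32 (id 4, d 1).
Iteration 2: rows with reply_to in {2,4} -> c15 (id 3, d 2), c33 (id 6, d 2), c9 (id 11, d 2).
Iteration 3: rows with reply_to in {3,6,11} -> c2 (id 5, d 3), c17 (id 8, d 3), c29 (id 9, d 3), c5 (id 12, d 3).
Iteration 4: d < 3 fails for all current rows; recursion stops.
d values: 0, 1, 1, 2, 2, 2, 3, 3, 3, 3; the maximum is 3.

3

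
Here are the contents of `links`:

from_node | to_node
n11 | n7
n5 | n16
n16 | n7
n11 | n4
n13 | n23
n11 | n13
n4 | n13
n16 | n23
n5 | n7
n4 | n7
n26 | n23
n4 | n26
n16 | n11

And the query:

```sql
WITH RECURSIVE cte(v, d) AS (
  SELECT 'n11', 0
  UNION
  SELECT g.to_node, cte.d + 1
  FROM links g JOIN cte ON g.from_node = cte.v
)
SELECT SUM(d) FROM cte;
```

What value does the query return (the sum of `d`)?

14

Base: (n11, d=0).
Iteration 1: edges from {n11} -> (n13, d=1), (n4, d=1), (n7, d=1).
Iteration 2: edges from {n13,n4,n7} -> (n13, d=2), (n23, d=2), (n26, d=2), (n7, d=2).
Iteration 3: edges from {n13,n23,n26,n7} -> (n23, d=3). [UNION drops 1 duplicate row(s)]
Iteration 4: no outgoing edges from {n23}; recursion stops.
SUM(d) = 0 + 1 + 1 + 1 + 2 + 2 + 2 + 2 + 3 = 14.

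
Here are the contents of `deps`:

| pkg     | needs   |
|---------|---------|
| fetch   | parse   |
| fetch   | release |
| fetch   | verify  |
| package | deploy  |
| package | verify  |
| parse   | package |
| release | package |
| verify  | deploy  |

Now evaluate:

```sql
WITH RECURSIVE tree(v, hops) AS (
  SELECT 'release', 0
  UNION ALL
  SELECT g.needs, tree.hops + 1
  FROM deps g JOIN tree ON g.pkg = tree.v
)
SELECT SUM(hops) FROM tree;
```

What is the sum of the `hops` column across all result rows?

Base: (release, hops=0).
Iteration 1: edges from {release} -> (package, hops=1).
Iteration 2: edges from {package} -> (deploy, hops=2), (verify, hops=2).
Iteration 3: edges from {deploy,verify} -> (deploy, hops=3).
Iteration 4: no outgoing edges from {deploy}; recursion stops.
SUM(hops) = 0 + 1 + 2 + 2 + 3 = 8.

8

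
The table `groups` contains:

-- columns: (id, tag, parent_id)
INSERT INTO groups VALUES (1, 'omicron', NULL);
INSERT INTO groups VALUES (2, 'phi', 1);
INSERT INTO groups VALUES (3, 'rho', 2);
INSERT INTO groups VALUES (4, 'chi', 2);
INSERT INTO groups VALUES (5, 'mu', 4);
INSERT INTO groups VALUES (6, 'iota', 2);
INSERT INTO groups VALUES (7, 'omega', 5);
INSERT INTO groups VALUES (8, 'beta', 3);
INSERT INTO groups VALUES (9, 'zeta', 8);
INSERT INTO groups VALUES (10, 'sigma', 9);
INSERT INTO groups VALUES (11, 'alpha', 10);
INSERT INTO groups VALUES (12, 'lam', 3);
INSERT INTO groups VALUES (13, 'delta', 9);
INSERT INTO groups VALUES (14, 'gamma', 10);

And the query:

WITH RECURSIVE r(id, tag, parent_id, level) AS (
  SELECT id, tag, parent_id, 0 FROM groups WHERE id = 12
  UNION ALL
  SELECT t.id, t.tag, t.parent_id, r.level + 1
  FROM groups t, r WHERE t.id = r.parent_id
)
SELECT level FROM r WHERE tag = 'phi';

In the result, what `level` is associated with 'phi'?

2

Base: id=12 (lam), parent_id=3, level 0.
Iteration 1: join on id=3 -> rho (id 3, parent_id=2, level 1).
Iteration 2: join on id=2 -> phi (id 2, parent_id=1, level 2).
Iteration 3: join on id=1 -> omicron (id 1, parent_id=NULL, level 3).
Iteration 4: parent_id is NULL; no match; recursion stops.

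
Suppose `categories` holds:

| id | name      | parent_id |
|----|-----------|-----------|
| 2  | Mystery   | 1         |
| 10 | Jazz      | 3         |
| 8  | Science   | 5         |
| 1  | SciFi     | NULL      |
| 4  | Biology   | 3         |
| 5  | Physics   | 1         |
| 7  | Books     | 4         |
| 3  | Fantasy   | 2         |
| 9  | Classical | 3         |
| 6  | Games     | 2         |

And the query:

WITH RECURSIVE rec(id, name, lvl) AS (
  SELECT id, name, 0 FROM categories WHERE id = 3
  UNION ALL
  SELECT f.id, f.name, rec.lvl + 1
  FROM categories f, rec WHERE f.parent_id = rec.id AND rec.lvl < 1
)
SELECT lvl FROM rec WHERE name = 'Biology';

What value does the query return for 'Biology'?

1

Base: id=3 (Fantasy) at lvl 0.
Iteration 1: rows with parent_id in {3} -> Biology (id 4, lvl 1), Classical (id 9, lvl 1), Jazz (id 10, lvl 1).
Iteration 2: lvl < 1 fails for all current rows; recursion stops.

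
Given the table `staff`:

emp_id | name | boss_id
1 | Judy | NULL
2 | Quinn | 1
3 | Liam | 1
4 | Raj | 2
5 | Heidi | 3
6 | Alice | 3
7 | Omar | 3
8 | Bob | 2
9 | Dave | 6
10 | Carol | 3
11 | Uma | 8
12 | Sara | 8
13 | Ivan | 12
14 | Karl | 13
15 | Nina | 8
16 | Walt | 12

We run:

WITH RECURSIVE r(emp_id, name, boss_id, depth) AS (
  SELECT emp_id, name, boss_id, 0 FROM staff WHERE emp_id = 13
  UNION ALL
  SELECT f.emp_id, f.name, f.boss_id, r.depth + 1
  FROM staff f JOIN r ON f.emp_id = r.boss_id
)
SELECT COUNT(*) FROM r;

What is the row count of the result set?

Base: emp_id=13 (Ivan), boss_id=12, depth 0.
Iteration 1: join on emp_id=12 -> Sara (id 12, boss_id=8, depth 1).
Iteration 2: join on emp_id=8 -> Bob (id 8, boss_id=2, depth 2).
Iteration 3: join on emp_id=2 -> Quinn (id 2, boss_id=1, depth 3).
Iteration 4: join on emp_id=1 -> Judy (id 1, boss_id=NULL, depth 4).
Iteration 5: boss_id is NULL; no match; recursion stops.
Total rows emitted: 5.

5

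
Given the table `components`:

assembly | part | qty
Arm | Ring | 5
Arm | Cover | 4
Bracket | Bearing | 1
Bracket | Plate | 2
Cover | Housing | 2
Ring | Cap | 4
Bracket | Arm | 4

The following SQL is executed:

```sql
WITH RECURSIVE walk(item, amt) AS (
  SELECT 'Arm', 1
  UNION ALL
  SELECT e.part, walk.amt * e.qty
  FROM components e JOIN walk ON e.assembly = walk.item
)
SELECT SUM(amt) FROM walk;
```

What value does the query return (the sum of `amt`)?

Base: (Arm, amt=1).
Iteration 1: components of {Arm} -> Cover = 1*4 = 4, Ring = 1*5 = 5.
Iteration 2: components of {Cover,Ring} -> Cap = 5*4 = 20, Housing = 4*2 = 8.
Iteration 3: no further components; recursion stops.
SUM(amt) = 1 + 5 + 4 + 20 + 8 = 38.

38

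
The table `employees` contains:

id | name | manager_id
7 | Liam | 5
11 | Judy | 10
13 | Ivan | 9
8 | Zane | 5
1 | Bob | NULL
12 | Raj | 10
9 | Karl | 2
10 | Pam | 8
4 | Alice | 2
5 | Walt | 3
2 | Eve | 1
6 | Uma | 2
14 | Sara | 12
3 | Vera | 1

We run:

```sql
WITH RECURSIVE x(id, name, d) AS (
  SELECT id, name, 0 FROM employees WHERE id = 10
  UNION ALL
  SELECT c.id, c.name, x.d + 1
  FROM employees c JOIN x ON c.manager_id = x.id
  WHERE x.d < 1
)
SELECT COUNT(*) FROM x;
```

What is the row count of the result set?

Base: id=10 (Pam) at d 0.
Iteration 1: rows with manager_id in {10} -> Judy (id 11, d 1), Raj (id 12, d 1).
Iteration 2: d < 1 fails for all current rows; recursion stops.
Total rows emitted: 3.

3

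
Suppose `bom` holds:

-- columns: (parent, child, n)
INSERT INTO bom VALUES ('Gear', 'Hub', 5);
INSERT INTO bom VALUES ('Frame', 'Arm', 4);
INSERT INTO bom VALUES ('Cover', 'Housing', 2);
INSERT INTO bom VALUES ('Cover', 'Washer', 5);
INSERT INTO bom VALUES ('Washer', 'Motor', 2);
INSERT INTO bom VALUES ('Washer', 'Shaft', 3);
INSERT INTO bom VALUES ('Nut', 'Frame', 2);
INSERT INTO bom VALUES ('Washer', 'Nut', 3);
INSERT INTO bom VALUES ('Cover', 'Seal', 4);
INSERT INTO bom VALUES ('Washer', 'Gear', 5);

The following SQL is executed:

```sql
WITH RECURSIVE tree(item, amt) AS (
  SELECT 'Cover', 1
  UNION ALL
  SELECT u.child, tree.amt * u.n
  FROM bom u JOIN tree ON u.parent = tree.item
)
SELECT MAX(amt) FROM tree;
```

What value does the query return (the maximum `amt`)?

Base: (Cover, amt=1).
Iteration 1: components of {Cover} -> Housing = 1*2 = 2, Seal = 1*4 = 4, Washer = 1*5 = 5.
Iteration 2: components of {Housing,Seal,Washer} -> Gear = 5*5 = 25, Motor = 5*2 = 10, Nut = 5*3 = 15, Shaft = 5*3 = 15.
Iteration 3: components of {Gear,Motor,Nut,Shaft} -> Frame = 15*2 = 30, Hub = 25*5 = 125.
Iteration 4: components of {Frame,Hub} -> Arm = 30*4 = 120.
Iteration 5: no further components; recursion stops.
amt values: 1, 5, 4, 2, 15, 15, 25, 10, 30, 125, 120; the maximum is 125.

125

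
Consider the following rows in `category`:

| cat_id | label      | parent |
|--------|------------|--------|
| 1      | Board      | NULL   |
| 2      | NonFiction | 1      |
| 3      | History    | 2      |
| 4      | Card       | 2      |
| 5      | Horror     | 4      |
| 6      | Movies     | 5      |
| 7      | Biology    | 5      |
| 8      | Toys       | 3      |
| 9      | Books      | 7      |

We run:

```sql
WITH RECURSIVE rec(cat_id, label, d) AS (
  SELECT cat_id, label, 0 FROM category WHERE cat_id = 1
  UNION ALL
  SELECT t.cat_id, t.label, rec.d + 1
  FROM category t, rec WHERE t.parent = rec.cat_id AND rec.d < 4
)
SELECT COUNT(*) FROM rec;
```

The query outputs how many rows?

8

Base: cat_id=1 (Board) at d 0.
Iteration 1: rows with parent in {1} -> NonFiction (id 2, d 1).
Iteration 2: rows with parent in {2} -> History (id 3, d 2), Card (id 4, d 2).
Iteration 3: rows with parent in {3,4} -> Horror (id 5, d 3), Toys (id 8, d 3).
Iteration 4: rows with parent in {5,8} -> Movies (id 6, d 4), Biology (id 7, d 4).
Iteration 5: d < 4 fails for all current rows; recursion stops.
Total rows emitted: 8.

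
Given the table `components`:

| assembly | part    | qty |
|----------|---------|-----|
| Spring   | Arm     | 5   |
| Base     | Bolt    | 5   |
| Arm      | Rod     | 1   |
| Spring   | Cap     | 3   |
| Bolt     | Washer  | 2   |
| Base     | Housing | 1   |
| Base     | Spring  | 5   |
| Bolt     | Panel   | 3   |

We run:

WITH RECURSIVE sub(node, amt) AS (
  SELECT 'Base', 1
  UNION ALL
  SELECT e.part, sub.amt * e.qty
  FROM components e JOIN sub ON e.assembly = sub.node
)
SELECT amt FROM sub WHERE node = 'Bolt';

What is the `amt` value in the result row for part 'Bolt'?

5

Base: (Base, amt=1).
Iteration 1: components of {Base} -> Bolt = 1*5 = 5, Housing = 1*1 = 1, Spring = 1*5 = 5.
Iteration 2: components of {Bolt,Housing,Spring} -> Arm = 5*5 = 25, Cap = 5*3 = 15, Panel = 5*3 = 15, Washer = 5*2 = 10.
Iteration 3: components of {Arm,Cap,Panel,Washer} -> Rod = 25*1 = 25.
Iteration 4: no further components; recursion stops.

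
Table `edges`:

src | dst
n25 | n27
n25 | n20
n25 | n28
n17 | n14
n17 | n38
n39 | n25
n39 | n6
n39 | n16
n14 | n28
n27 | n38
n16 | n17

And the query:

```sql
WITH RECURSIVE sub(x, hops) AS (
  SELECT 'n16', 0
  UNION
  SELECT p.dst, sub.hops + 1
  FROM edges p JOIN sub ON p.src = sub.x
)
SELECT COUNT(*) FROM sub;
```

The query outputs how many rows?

Base: (n16, hops=0).
Iteration 1: edges from {n16} -> (n17, hops=1).
Iteration 2: edges from {n17} -> (n14, hops=2), (n38, hops=2).
Iteration 3: edges from {n14,n38} -> (n28, hops=3).
Iteration 4: no outgoing edges from {n28}; recursion stops.
Total rows emitted: 5.

5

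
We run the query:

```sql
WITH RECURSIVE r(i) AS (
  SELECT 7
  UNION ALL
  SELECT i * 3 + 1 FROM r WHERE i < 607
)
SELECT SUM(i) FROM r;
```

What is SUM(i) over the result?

905

Base: i=7.
Iteration 1: 7 < 607 holds -> i = 7 * 3 + 1 = 22.
Iteration 2: 22 < 607 holds -> i = 22 * 3 + 1 = 67.
Iteration 3: 67 < 607 holds -> i = 67 * 3 + 1 = 202.
Iteration 4: 202 < 607 holds -> i = 202 * 3 + 1 = 607.
Iteration 5: 607 < 607 fails; recursion stops.
SUM(i) = 7 + 22 + 67 + 202 + 607 = 905.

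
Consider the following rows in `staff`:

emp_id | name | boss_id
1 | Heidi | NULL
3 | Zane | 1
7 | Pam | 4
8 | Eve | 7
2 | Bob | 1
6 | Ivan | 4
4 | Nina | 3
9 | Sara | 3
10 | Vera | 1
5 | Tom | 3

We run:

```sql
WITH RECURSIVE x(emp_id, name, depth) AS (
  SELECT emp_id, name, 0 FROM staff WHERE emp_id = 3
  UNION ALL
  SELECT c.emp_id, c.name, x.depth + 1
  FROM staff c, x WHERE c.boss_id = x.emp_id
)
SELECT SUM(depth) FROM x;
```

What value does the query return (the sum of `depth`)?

10

Base: emp_id=3 (Zane) at depth 0.
Iteration 1: rows with boss_id in {3} -> Nina (id 4, depth 1), Tom (id 5, depth 1), Sara (id 9, depth 1).
Iteration 2: rows with boss_id in {4,5,9} -> Ivan (id 6, depth 2), Pam (id 7, depth 2).
Iteration 3: rows with boss_id in {6,7} -> Eve (id 8, depth 3).
Iteration 4: no rows with boss_id in {8}; recursion stops.
SUM(depth) = 0 + 1 + 1 + 1 + 2 + 2 + 3 = 10.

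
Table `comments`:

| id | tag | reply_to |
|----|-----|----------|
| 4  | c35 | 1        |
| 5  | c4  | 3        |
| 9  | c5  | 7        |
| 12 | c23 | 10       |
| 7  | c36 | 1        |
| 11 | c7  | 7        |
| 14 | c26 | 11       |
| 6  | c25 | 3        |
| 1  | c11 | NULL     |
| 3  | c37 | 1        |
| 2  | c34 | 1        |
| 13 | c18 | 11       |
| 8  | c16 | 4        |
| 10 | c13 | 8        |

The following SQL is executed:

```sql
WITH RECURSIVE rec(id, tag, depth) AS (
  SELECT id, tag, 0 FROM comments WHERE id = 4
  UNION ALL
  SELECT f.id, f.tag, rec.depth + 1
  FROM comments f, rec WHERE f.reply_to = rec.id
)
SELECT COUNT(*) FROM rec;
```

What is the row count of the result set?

Base: id=4 (c35) at depth 0.
Iteration 1: rows with reply_to in {4} -> c16 (id 8, depth 1).
Iteration 2: rows with reply_to in {8} -> c13 (id 10, depth 2).
Iteration 3: rows with reply_to in {10} -> c23 (id 12, depth 3).
Iteration 4: no rows with reply_to in {12}; recursion stops.
Total rows emitted: 4.

4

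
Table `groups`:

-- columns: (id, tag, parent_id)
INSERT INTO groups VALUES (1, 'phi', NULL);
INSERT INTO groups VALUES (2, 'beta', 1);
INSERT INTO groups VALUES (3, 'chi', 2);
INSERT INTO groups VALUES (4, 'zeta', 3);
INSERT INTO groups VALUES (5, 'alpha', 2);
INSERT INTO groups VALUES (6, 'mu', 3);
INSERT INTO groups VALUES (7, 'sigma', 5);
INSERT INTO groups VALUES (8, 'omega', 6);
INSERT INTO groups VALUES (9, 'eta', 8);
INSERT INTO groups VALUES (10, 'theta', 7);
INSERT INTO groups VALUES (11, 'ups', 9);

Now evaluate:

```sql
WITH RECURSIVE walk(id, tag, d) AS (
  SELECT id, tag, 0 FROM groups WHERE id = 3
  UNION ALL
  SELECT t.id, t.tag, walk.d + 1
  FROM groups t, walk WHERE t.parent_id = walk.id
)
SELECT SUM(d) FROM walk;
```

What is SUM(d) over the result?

Base: id=3 (chi) at d 0.
Iteration 1: rows with parent_id in {3} -> zeta (id 4, d 1), mu (id 6, d 1).
Iteration 2: rows with parent_id in {4,6} -> omega (id 8, d 2).
Iteration 3: rows with parent_id in {8} -> eta (id 9, d 3).
Iteration 4: rows with parent_id in {9} -> ups (id 11, d 4).
Iteration 5: no rows with parent_id in {11}; recursion stops.
SUM(d) = 0 + 1 + 1 + 2 + 3 + 4 = 11.

11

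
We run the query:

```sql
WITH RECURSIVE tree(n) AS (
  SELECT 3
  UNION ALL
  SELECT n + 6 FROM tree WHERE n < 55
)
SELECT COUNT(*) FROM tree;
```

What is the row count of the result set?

Base: n=3.
Iteration 1: 3 < 55 holds -> n = 3 + 6 = 9.
Iteration 2: 9 < 55 holds -> n = 9 + 6 = 15.
Iteration 3: 15 < 55 holds -> n = 15 + 6 = 21.
Iteration 4: 21 < 55 holds -> n = 21 + 6 = 27.
Iteration 5: 27 < 55 holds -> n = 27 + 6 = 33.
Iteration 6: 33 < 55 holds -> n = 33 + 6 = 39.
Iteration 7: 39 < 55 holds -> n = 39 + 6 = 45.
Iteration 8: 45 < 55 holds -> n = 45 + 6 = 51.
Iteration 9: 51 < 55 holds -> n = 51 + 6 = 57.
Iteration 10: 57 < 55 fails; recursion stops.
Total rows emitted: 10.

10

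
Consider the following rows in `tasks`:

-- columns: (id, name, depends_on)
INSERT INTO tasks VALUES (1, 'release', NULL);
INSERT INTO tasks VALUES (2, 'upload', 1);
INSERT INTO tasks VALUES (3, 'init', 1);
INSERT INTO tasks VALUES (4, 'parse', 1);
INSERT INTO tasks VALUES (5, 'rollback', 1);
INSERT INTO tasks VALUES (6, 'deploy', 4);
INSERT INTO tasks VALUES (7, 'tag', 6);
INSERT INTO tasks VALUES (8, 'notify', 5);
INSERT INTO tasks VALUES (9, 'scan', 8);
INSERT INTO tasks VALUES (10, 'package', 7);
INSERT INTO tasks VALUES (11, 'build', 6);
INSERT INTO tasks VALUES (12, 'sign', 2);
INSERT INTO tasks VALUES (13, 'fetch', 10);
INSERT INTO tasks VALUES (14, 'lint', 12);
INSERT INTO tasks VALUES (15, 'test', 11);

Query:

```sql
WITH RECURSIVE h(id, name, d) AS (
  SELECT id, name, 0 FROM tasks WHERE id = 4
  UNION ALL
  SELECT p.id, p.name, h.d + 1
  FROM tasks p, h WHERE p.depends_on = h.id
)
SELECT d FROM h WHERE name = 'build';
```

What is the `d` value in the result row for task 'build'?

Base: id=4 (parse) at d 0.
Iteration 1: rows with depends_on in {4} -> deploy (id 6, d 1).
Iteration 2: rows with depends_on in {6} -> tag (id 7, d 2), build (id 11, d 2).
Iteration 3: rows with depends_on in {7,11} -> package (id 10, d 3), test (id 15, d 3).
Iteration 4: rows with depends_on in {10,15} -> fetch (id 13, d 4).
Iteration 5: no rows with depends_on in {13}; recursion stops.

2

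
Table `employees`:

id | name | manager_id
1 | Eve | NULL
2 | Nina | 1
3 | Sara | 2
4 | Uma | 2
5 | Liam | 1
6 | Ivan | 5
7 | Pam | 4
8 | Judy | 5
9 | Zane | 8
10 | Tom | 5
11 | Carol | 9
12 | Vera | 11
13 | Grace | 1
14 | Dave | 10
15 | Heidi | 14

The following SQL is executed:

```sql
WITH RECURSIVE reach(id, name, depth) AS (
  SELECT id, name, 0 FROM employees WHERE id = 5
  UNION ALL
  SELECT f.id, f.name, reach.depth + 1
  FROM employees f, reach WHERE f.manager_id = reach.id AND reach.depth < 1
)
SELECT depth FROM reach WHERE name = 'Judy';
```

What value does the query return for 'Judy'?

1

Base: id=5 (Liam) at depth 0.
Iteration 1: rows with manager_id in {5} -> Ivan (id 6, depth 1), Judy (id 8, depth 1), Tom (id 10, depth 1).
Iteration 2: depth < 1 fails for all current rows; recursion stops.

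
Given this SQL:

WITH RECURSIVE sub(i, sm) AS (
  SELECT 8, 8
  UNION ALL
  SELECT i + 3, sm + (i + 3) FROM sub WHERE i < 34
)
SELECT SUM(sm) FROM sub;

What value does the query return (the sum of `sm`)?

Base: i=8, sm=8.
Iteration 1: 8 < 34 holds -> i = 8 + 3 = 11, sm = 8 + 11 = 19.
Iteration 2: 11 < 34 holds -> i = 11 + 3 = 14, sm = 19 + 14 = 33.
Iteration 3: 14 < 34 holds -> i = 14 + 3 = 17, sm = 33 + 17 = 50.
Iteration 4: 17 < 34 holds -> i = 17 + 3 = 20, sm = 50 + 20 = 70.
Iteration 5: 20 < 34 holds -> i = 20 + 3 = 23, sm = 70 + 23 = 93.
Iteration 6: 23 < 34 holds -> i = 23 + 3 = 26, sm = 93 + 26 = 119.
Iteration 7: 26 < 34 holds -> i = 26 + 3 = 29, sm = 119 + 29 = 148.
Iteration 8: 29 < 34 holds -> i = 29 + 3 = 32, sm = 148 + 32 = 180.
Iteration 9: 32 < 34 holds -> i = 32 + 3 = 35, sm = 180 + 35 = 215.
Iteration 10: 35 < 34 fails; recursion stops.
SUM(sm) = 8 + 19 + 33 + 50 + 70 + 93 + 119 + 148 + 180 + 215 = 935.

935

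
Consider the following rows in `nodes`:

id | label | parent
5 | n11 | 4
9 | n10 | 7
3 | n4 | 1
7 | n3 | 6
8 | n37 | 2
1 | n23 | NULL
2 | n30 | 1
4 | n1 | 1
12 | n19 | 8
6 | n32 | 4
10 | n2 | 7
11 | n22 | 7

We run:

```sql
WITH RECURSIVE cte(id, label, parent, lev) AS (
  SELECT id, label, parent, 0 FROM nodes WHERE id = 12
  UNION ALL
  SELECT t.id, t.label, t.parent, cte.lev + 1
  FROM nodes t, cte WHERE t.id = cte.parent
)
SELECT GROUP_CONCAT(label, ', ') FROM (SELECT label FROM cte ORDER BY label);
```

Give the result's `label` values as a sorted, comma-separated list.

Base: id=12 (n19), parent=8, lev 0.
Iteration 1: join on id=8 -> n37 (id 8, parent=2, lev 1).
Iteration 2: join on id=2 -> n30 (id 2, parent=1, lev 2).
Iteration 3: join on id=1 -> n23 (id 1, parent=NULL, lev 3).
Iteration 4: parent is NULL; no match; recursion stops.

n19, n23, n30, n37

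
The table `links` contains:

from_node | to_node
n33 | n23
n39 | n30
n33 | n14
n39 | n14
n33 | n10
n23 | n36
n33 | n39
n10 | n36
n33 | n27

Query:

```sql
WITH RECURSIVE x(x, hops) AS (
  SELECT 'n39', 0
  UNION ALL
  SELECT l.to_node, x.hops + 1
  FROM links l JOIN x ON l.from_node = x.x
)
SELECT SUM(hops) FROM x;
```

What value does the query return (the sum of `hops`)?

Base: (n39, hops=0).
Iteration 1: edges from {n39} -> (n14, hops=1), (n30, hops=1).
Iteration 2: no outgoing edges from {n14,n30}; recursion stops.
SUM(hops) = 0 + 1 + 1 = 2.

2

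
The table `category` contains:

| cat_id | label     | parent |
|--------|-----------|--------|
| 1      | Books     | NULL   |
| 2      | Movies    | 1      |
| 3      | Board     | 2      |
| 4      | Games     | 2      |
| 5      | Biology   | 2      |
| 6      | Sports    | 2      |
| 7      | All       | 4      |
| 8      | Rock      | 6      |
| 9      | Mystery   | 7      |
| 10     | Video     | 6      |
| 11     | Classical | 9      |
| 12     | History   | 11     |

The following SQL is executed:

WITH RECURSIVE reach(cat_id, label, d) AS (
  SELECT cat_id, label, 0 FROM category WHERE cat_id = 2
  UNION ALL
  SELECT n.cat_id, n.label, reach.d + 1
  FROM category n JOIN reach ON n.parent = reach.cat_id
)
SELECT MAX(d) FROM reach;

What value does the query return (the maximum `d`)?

5

Base: cat_id=2 (Movies) at d 0.
Iteration 1: rows with parent in {2} -> Board (id 3, d 1), Games (id 4, d 1), Biology (id 5, d 1), Sports (id 6, d 1).
Iteration 2: rows with parent in {3,4,5,6} -> All (id 7, d 2), Rock (id 8, d 2), Video (id 10, d 2).
Iteration 3: rows with parent in {7,8,10} -> Mystery (id 9, d 3).
Iteration 4: rows with parent in {9} -> Classical (id 11, d 4).
Iteration 5: rows with parent in {11} -> History (id 12, d 5).
Iteration 6: no rows with parent in {12}; recursion stops.
d values: 0, 1, 1, 1, 1, 2, 2, 2, 3, 4, 5; the maximum is 5.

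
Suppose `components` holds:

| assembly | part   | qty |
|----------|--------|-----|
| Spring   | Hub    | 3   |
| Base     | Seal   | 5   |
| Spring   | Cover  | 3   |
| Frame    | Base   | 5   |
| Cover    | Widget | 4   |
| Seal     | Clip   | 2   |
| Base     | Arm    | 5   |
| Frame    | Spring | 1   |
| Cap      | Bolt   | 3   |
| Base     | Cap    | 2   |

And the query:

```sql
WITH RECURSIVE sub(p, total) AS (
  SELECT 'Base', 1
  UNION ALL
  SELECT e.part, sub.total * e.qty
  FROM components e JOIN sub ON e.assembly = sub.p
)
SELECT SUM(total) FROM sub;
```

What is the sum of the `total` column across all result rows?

29

Base: (Base, total=1).
Iteration 1: components of {Base} -> Arm = 1*5 = 5, Cap = 1*2 = 2, Seal = 1*5 = 5.
Iteration 2: components of {Arm,Cap,Seal} -> Bolt = 2*3 = 6, Clip = 5*2 = 10.
Iteration 3: no further components; recursion stops.
SUM(total) = 1 + 5 + 5 + 2 + 10 + 6 = 29.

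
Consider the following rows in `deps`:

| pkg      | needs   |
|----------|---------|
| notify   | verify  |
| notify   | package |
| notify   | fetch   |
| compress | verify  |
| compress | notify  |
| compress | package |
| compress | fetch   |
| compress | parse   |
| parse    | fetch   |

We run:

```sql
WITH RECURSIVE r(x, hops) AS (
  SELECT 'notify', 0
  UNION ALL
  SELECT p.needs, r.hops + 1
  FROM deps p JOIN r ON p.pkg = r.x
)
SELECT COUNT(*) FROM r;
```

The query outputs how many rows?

Base: (notify, hops=0).
Iteration 1: edges from {notify} -> (fetch, hops=1), (package, hops=1), (verify, hops=1).
Iteration 2: no outgoing edges from {fetch,package,verify}; recursion stops.
Total rows emitted: 4.

4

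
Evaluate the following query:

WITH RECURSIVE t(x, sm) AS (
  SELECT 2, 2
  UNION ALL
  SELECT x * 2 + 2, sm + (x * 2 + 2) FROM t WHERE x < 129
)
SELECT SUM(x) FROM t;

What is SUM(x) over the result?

Base: x=2, sm=2.
Iteration 1: 2 < 129 holds -> x = 2 * 2 + 2 = 6, sm = 2 + 6 = 8.
Iteration 2: 6 < 129 holds -> x = 6 * 2 + 2 = 14, sm = 8 + 14 = 22.
Iteration 3: 14 < 129 holds -> x = 14 * 2 + 2 = 30, sm = 22 + 30 = 52.
Iteration 4: 30 < 129 holds -> x = 30 * 2 + 2 = 62, sm = 52 + 62 = 114.
Iteration 5: 62 < 129 holds -> x = 62 * 2 + 2 = 126, sm = 114 + 126 = 240.
Iteration 6: 126 < 129 holds -> x = 126 * 2 + 2 = 254, sm = 240 + 254 = 494.
Iteration 7: 254 < 129 fails; recursion stops.
SUM(x) = 2 + 6 + 14 + 30 + 62 + 126 + 254 = 494.

494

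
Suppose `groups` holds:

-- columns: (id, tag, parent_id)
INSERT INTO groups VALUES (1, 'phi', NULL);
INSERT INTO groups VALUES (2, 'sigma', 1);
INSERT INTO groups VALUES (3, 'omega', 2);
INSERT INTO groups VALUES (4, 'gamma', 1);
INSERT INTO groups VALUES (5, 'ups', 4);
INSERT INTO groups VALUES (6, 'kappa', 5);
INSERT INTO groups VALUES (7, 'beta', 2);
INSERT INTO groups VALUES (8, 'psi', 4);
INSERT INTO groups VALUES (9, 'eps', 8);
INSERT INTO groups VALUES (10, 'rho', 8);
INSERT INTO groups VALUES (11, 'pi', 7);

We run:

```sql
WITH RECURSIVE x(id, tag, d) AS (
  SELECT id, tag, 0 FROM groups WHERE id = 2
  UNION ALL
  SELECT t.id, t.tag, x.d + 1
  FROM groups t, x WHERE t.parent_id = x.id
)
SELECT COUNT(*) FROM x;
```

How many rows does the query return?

4

Base: id=2 (sigma) at d 0.
Iteration 1: rows with parent_id in {2} -> omega (id 3, d 1), beta (id 7, d 1).
Iteration 2: rows with parent_id in {3,7} -> pi (id 11, d 2).
Iteration 3: no rows with parent_id in {11}; recursion stops.
Total rows emitted: 4.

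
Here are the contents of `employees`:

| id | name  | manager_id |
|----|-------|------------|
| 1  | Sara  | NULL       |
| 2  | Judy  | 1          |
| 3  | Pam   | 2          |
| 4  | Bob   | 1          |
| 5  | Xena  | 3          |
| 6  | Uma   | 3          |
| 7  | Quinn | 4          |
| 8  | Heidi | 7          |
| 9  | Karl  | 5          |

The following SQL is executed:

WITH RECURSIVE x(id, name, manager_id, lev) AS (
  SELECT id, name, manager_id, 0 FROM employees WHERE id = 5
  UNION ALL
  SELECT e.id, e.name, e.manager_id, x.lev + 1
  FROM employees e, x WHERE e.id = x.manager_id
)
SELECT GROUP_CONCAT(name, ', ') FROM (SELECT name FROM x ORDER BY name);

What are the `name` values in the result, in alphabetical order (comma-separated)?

Base: id=5 (Xena), manager_id=3, lev 0.
Iteration 1: join on id=3 -> Pam (id 3, manager_id=2, lev 1).
Iteration 2: join on id=2 -> Judy (id 2, manager_id=1, lev 2).
Iteration 3: join on id=1 -> Sara (id 1, manager_id=NULL, lev 3).
Iteration 4: manager_id is NULL; no match; recursion stops.

Judy, Pam, Sara, Xena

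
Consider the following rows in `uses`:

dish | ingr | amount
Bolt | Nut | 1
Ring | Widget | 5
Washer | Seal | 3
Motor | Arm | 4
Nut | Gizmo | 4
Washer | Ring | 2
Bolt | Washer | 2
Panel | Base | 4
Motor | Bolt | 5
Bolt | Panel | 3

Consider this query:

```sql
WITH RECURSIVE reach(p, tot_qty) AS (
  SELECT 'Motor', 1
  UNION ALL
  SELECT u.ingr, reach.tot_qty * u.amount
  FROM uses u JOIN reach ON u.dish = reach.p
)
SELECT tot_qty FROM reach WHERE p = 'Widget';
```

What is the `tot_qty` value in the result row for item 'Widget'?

Base: (Motor, tot_qty=1).
Iteration 1: components of {Motor} -> Arm = 1*4 = 4, Bolt = 1*5 = 5.
Iteration 2: components of {Arm,Bolt} -> Nut = 5*1 = 5, Panel = 5*3 = 15, Washer = 5*2 = 10.
Iteration 3: components of {Nut,Panel,Washer} -> Base = 15*4 = 60, Gizmo = 5*4 = 20, Ring = 10*2 = 20, Seal = 10*3 = 30.
Iteration 4: components of {Base,Gizmo,Ring,Seal} -> Widget = 20*5 = 100.
Iteration 5: no further components; recursion stops.

100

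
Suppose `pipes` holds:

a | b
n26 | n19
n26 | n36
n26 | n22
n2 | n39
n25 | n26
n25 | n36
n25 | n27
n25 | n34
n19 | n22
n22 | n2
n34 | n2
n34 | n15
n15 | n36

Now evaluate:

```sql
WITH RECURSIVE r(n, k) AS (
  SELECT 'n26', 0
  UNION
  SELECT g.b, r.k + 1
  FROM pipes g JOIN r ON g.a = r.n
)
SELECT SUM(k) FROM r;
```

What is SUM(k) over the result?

Base: (n26, k=0).
Iteration 1: edges from {n26} -> (n19, k=1), (n22, k=1), (n36, k=1).
Iteration 2: edges from {n19,n22,n36} -> (n2, k=2), (n22, k=2).
Iteration 3: edges from {n2,n22} -> (n2, k=3), (n39, k=3).
Iteration 4: edges from {n2,n39} -> (n39, k=4).
Iteration 5: no outgoing edges from {n39}; recursion stops.
SUM(k) = 0 + 1 + 1 + 1 + 2 + 2 + 3 + 3 + 4 = 17.

17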